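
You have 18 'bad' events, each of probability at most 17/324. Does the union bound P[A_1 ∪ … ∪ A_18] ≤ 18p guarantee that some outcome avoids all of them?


Union bound: P[∪_{i=1}^{18} A_i] ≤ Σ_i P[A_i] ≤ 18·p = 18·(17/324) = 17/18.
Numerically: 17/18 ≈ 0.944.
Is 17/18 < 1? YES.
Since P[∪ A_i] ≤ 17/18 < 1, the complement has P[∩ A_i^c] ≥ 1 − 17/18 = 1/18 > 0, so some outcome avoids every A_i.

18·p = 17/18 ≈ 0.944; existence CERTIFIED by the union bound.


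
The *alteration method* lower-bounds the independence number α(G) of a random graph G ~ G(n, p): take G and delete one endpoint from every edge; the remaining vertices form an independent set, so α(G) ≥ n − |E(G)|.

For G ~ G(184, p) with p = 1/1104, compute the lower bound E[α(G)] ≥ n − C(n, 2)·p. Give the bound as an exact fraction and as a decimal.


E[|E(G)|] = C(184, 2)·p = 16836 · (1/1104) = 61/4.
E[α(G)] ≥ n − E[|E(G)|] = 184 − 61/4 = 675/4.
Numerically: ≈ 168.75000.
(This is only a lower bound; the true E[α(G)] may be larger.)

E[α(G)] ≥ 675/4 ≈ 168.75000.


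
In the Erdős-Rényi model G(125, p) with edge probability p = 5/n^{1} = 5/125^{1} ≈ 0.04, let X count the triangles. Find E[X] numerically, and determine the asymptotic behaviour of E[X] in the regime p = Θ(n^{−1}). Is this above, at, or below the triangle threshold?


Number of potential triangles: C(125, 3) = 317750.
Each occurs with probability p³ ≈ (0.04)³ ≈ 6.40000e-05.
By linearity: E[X] = C(125, 3)·p³ ≈ 317750 · 6.40000e-05 ≈ 20.336.
Here α = 1, so p = 5/n is exactly at the triangle threshold p ~ 1/n. Asymptotically E[X] → c³/6 = 5³/6 = 125/6 ≈ 20.833, a bounded constant. In this regime the triangle count is asymptotically Poisson(c³/6).

E[X] ≈ 20.336; in regime p = Θ(1/n^{1}) E[X] stays bounded (at the triangle threshold p ~ 1/n).


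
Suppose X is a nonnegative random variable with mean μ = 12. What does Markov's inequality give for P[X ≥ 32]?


μ = E[X] = 12, a = 32.
Markov: P[X ≥ 32] ≤ μ/a = (12)/32 = 3/8.
Numerically: ≈ 0.375.
(Since a = 32 > μ = 12.000, the bound 3/8 is < 1 and informative.)

P[X ≥ 32] ≤ 3/8 ≈ 0.375.


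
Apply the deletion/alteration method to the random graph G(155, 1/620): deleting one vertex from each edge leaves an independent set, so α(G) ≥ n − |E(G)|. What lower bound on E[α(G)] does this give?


E[|E(G)|] = C(155, 2)·p = 11935 · (1/620) = 77/4.
E[α(G)] ≥ n − E[|E(G)|] = 155 − 77/4 = 543/4.
Numerically: ≈ 135.75000.
(This is only a lower bound; the true E[α(G)] may be larger.)

E[α(G)] ≥ 543/4 ≈ 135.75000.


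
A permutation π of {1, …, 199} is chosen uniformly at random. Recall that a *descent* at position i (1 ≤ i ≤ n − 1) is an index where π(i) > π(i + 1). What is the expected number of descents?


Write X = Σ X_I over i = 1, …, 198, with X_I the indicator of one descent.
There are 198 indicators.
For each fixed i, the pair (π(i), π(i+1)) is a uniformly random ordered pair of distinct values from {1, …, 199}; by symmetry P[π(i) > π(i+1)] = 1/2.
By linearity: E[X] = 198 · (1/2) = (199 − 1) · (1/2) = 99 ≈ 99.000.

E[X] = 99 = 99.000.


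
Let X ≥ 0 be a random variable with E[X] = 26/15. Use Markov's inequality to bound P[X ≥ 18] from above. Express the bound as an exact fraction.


μ = E[X] = 26/15, a = 18.
Markov: P[X ≥ 18] ≤ μ/a = (26/15)/18 = 13/135.
Numerically: ≈ 0.096296.
(Since a = 18 > μ = 1.733333, the bound 13/135 is < 1 and informative.)

P[X ≥ 18] ≤ 13/135 ≈ 0.096296.


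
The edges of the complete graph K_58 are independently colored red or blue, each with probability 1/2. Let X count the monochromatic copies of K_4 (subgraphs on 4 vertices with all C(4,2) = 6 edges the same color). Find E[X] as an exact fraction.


Let X = Σ_S X_S over the C(58, 4) = 424270 subsets S of size 4, where X_S = 1 if the K_4 on S is monochromatic.
For a fixed S, the K_4 on S has C(4, 2) = 6 edges. P[all 6 edges red] = (1/2)^6, and likewise for blue, so P[monochromatic] = 2·(1/2)^6 = 2^{1 − 6} = 1/32.
By linearity: E[X] = C(58, 4) · 2^{1 − 6} = 424270 · 1/32 = 212135/16.
Numerically: E[X] ≈ 13258.438.

E[X] = C(58,4)·2^(1−C(4,2)) = 212135/16 ≈ 13258.438.


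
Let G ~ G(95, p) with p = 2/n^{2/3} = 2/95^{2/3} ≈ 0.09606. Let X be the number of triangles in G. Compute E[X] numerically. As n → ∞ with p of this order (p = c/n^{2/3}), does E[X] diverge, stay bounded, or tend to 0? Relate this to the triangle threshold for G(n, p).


Number of potential triangles: C(95, 3) = 138415.
Each occurs with probability p³ ≈ (0.09606)³ ≈ 8.864266e-04.
By linearity: E[X] = C(95, 3)·p³ ≈ 138415 · 8.864266e-04 ≈ 122.6947.
Since α = 2/3 < 1, p = c/n^{2/3} ≫ 1/n is above the triangle threshold p ~ 1/n. Asymptotically E[X] ~ (c³/6)·n^{3(1−α)} = (2³/6)·n^{1} → ∞; triangles are abundant w.h.p.

E[X] ≈ 122.6947; in regime p = Θ(1/n^{2/3}) E[X] diverges (above the triangle threshold p ~ 1/n).


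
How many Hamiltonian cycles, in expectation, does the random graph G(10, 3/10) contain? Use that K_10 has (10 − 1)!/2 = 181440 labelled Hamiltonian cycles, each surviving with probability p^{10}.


K_10 has (10 − 1)!/2 = 181440 labelled Hamiltonian cycles.
For each such Hamiltonian cycle H, let X_H = 1 if all 10 edges of H are present in G. Then P[X_H = 1] = p^{10} = (3/10)^{10} = 59049/10000000000.
Summing the indicators: E[X] = Σ_H E[X_H] = 181440 · p^{10} = 181440 · 59049/10000000000 = 33480783/31250000.
Numerically: E[X] ≈ 1.07.

E[X] = 181440 · (3/10)^{10} = 33480783/31250000 ≈ 1.07.


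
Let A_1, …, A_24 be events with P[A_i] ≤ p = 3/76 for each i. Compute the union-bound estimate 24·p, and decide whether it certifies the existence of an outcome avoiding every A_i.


Union bound: P[∪_{i=1}^{24} A_i] ≤ Σ_i P[A_i] ≤ 24·p = 24·(3/76) = 18/19.
Numerically: 18/19 ≈ 0.947368.
Is 18/19 < 1? YES.
Since P[∪ A_i] ≤ 18/19 < 1, the complement has P[∩ A_i^c] ≥ 1 − 18/19 = 1/19 > 0, so some outcome avoids every A_i.

24·p = 18/19 ≈ 0.947368; existence CERTIFIED by the union bound.


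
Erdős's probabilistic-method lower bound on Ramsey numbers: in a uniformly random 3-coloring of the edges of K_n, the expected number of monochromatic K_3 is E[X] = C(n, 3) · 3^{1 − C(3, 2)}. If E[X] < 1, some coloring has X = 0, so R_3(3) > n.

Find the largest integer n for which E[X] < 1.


We need C(n, 3) · 3^{1 − 3} < 1, i.e. C(n, 3) < 3^{3 − 1} = 9.
Check values of n near the boundary:
  n = 3: C(3, 3) = 1; 1 < 9? YES
  n = 4: C(4, 3) = 4; 4 < 9? YES
  n = 5: C(5, 3) = 10; 10 < 9? NO
  n = 6: C(6, 3) = 20; 20 < 9? NO
  n = 7: C(7, 3) = 35; 35 < 9? NO
The largest n with C(n, 3) < 9 is n = 4 (where E[X] = 4/9 ≈ 0.4444). Hence R_3(3) > 4, i.e. R_3(3) ≥ 5.

Largest n = 4; hence R_3(3) > 4.


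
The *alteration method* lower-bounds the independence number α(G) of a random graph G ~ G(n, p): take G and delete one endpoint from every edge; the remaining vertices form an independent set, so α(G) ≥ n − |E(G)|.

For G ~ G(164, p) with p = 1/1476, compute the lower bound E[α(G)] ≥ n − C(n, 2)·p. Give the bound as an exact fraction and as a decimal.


E[|E(G)|] = C(164, 2)·p = 13366 · (1/1476) = 163/18.
E[α(G)] ≥ n − E[|E(G)|] = 164 − 163/18 = 2789/18.
Numerically: ≈ 154.944444.
(This is only a lower bound; the true E[α(G)] may be larger.)

E[α(G)] ≥ 2789/18 ≈ 154.944444.


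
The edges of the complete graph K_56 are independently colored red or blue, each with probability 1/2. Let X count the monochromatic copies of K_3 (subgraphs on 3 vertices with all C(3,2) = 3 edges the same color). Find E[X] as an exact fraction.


Let X = Σ_S X_S over the C(56, 3) = 27720 subsets S of size 3, where X_S = 1 if the K_3 on S is monochromatic.
For a fixed S, the K_3 on S has C(3, 2) = 3 edges. P[all 3 edges red] = (1/2)^3, and likewise for blue, so P[monochromatic] = 2·(1/2)^3 = 2^{1 − 3} = 1/4.
By linearity of expectation: E[X] = C(56, 3) · 2^{1 − 3} = 27720 · 1/4 = 6930.
Numerically: E[X] ≈ 6930.000000.

E[X] = C(56,3)·2^(1−C(3,2)) = 6930 ≈ 6930.000000.


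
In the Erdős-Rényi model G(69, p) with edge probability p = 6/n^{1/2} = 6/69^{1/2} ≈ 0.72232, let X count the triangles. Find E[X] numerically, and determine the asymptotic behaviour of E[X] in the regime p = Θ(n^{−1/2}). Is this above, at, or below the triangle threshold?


Number of potential triangles: C(69, 3) = 52394.
Each occurs with probability p³ ≈ (0.72232)³ ≈ 3.7686006e-01.
By linearity: E[X] = C(69, 3)·p³ ≈ 52394 · 3.7686006e-01 ≈ 19745.20608.
Since α = 1/2 < 1, p = c/n^{1/2} ≫ 1/n is above the triangle threshold p ~ 1/n. Asymptotically E[X] ~ (c³/6)·n^{3(1−α)} = (6³/6)·n^{1.5} → ∞; triangles are abundant w.h.p.

E[X] ≈ 19745.20608; in regime p = Θ(1/n^{1/2}) E[X] diverges (above the triangle threshold p ~ 1/n).


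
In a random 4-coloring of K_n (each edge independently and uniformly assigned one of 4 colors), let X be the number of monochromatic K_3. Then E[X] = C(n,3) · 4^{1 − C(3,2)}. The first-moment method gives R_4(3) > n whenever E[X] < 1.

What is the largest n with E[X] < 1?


We need C(n, 3) · 4^{1 − 3} < 1, i.e. C(n, 3) < 4^{3 − 1} = 16.
Check values of n near the boundary:
  n = 3: C(3, 3) = 1; 1 < 16? YES
  n = 4: C(4, 3) = 4; 4 < 16? YES
  n = 5: C(5, 3) = 10; 10 < 16? YES
  n = 6: C(6, 3) = 20; 20 < 16? NO
  n = 7: C(7, 3) = 35; 35 < 16? NO
The largest n with C(n, 3) < 16 is n = 5 (where E[X] = 5/8 ≈ 0.6250). Hence R_4(3) > 5, i.e. R_4(3) ≥ 6.

Largest n = 5; hence R_4(3) > 5.


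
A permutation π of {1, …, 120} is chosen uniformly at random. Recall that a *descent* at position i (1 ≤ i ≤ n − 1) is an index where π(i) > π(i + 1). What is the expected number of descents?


Write X = Σ X_I over i = 1, …, 119, with X_I the indicator of one descent.
There are 119 indicators.
For each fixed i, the pair (π(i), π(i+1)) is a uniformly random ordered pair of distinct values from {1, …, 120}; by symmetry P[π(i) > π(i+1)] = 1/2.
By linearity: E[X] = 119 · (1/2) = (120 − 1) · (1/2) = 119/2 ≈ 59.50000.

E[X] = 119/2 = 59.50000.


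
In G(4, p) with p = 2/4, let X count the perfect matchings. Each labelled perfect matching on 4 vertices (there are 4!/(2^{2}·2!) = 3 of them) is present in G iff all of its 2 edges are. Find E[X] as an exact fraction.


K_4 has 4!/(2^{2}·2!) = 3 labelled perfect matchings.
For each such perfect matching H, let X_H = 1 if all 2 edges of H are present in G. Then P[X_H = 1] = p^{2} = (1/2)^{2} = 1/4.
Summing the indicators: E[X] = Σ_H E[X_H] = 3 · p^{2} = 3 · 1/4 = 3/4.
Numerically: E[X] ≈ 0.75.

E[X] = 3 · (1/2)^{2} = 3/4 ≈ 0.75.


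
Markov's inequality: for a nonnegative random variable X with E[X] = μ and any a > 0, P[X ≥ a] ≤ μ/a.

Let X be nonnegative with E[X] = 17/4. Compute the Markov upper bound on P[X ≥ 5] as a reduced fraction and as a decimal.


μ = E[X] = 17/4, a = 5.
Markov: P[X ≥ 5] ≤ μ/a = (17/4)/5 = 17/20.
Numerically: ≈ 0.85000.
(Since a = 5 > μ = 4.25000, the bound 17/20 is < 1 and informative.)

P[X ≥ 5] ≤ 17/20 ≈ 0.85000.


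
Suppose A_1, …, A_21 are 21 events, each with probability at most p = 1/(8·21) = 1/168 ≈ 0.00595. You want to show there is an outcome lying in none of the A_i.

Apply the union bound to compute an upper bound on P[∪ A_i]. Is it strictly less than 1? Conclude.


Union bound: P[∪_{i=1}^{21} A_i] ≤ Σ_i P[A_i] ≤ 21·p = 21·(1/168) = 1/8.
Numerically: 1/8 ≈ 0.12500.
Is 1/8 < 1? YES.
Since P[∪ A_i] ≤ 1/8 < 1, the complement has P[∩ A_i^c] ≥ 1 − 1/8 = 7/8 > 0, so some outcome avoids every A_i.

21·p = 1/8 ≈ 0.12500; existence CERTIFIED by the union bound.


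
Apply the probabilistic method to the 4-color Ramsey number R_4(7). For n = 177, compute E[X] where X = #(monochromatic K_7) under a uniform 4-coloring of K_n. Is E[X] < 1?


E[X] = C(177, 7) · 4^{1 − 21} = 957664425960 · 4^{−20} = 957664425960/1099511627776.
As a reduced fraction: E[X] = 119708053245/137438953472 ≈ 0.8710.
Is E[X] < 1? YES.
Since E[X] < 1, there exists a 4-coloring of K_{177} with no monochromatic K_7; hence R_4(7) > 177.

E[X] = 119708053245/137438953472 ≈ 0.8710; E[X] < 1, so R_4(7) > 177.


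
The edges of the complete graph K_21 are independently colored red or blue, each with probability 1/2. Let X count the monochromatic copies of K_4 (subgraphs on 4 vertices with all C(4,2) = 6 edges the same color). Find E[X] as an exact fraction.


Let X = Σ_S X_S over the C(21, 4) = 5985 subsets S of size 4, where X_S = 1 if the K_4 on S is monochromatic.
For a fixed S, the K_4 on S has C(4, 2) = 6 edges. P[all 6 edges red] = (1/2)^6, and likewise for blue, so P[monochromatic] = 2·(1/2)^6 = 2^{1 − 6} = 1/32.
By linearity: E[X] = C(21, 4) · 2^{1 − 6} = 5985 · 1/32 = 5985/32.
Numerically: E[X] ≈ 187.0312.

E[X] = C(21,4)·2^(1−C(4,2)) = 5985/32 ≈ 187.0312.


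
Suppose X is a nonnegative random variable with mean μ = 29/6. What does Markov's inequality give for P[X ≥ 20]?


μ = E[X] = 29/6, a = 20.
Markov: P[X ≥ 20] ≤ μ/a = (29/6)/20 = 29/120.
Numerically: ≈ 0.241667.
(Since a = 20 > μ = 4.833333, the bound 29/120 is < 1 and informative.)

P[X ≥ 20] ≤ 29/120 ≈ 0.241667.


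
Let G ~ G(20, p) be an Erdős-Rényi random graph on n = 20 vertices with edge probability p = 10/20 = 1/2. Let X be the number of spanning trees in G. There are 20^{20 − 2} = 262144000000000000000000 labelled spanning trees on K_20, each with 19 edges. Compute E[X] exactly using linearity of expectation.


K_20 has 20^{20 − 2} = 262144000000000000000000 labelled spanning trees.
For each such spanning tree H, let X_H = 1 if all 19 edges of H are present in G. Then P[X_H = 1] = p^{19} = (1/2)^{19} = 1/524288.
Summing the indicators: E[X] = Σ_H E[X_H] = 262144000000000000000000 · p^{19} = 262144000000000000000000 · 1/524288 = 500000000000000000.
Numerically: E[X] ≈ 5e+17.

E[X] = 262144000000000000000000 · (1/2)^{19} = 500000000000000000 ≈ 5e+17.


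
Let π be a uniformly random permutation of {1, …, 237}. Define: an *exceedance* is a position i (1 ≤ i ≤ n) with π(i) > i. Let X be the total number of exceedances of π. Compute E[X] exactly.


Write X = Σ_{i=1}^{237} X_i, where X_i = 1_{π(i) > i}.
For each fixed i, π(i) is uniform over {1, …, 237} (marginal of a uniform permutation), so P[π(i) > i] = (n − i)/n. Summing: Σ_{i=1}^{237} (n − i)/n = (0 + 1 + … + 236)/237 = 237(237 − 1)/(2·237) = (237 − 1)/2.
Hence E[X] = Σ_{i=1}^{237} (237 − i)/237 = 118 ≈ 118.000000.

E[X] = 118 = 118.000000.


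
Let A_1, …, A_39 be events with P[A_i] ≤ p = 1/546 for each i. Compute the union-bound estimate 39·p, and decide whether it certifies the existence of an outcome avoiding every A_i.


Union bound: P[∪_{i=1}^{39} A_i] ≤ Σ_i P[A_i] ≤ 39·p = 39·(1/546) = 1/14.
Numerically: 1/14 ≈ 0.07143.
Is 1/14 < 1? YES.
Since P[∪ A_i] ≤ 1/14 < 1, the complement has P[∩ A_i^c] ≥ 1 − 1/14 = 13/14 > 0, so some outcome avoids every A_i.

39·p = 1/14 ≈ 0.07143; existence CERTIFIED by the union bound.


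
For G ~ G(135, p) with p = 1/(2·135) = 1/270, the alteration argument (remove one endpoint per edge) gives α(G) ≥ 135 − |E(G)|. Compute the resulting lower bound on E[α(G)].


E[|E(G)|] = C(135, 2)·p = 9045 · (1/270) = 67/2.
E[α(G)] ≥ n − E[|E(G)|] = 135 − 67/2 = 203/2.
Numerically: ≈ 101.5000.
(This is only a lower bound; the true E[α(G)] may be larger.)

E[α(G)] ≥ 203/2 ≈ 101.5000.


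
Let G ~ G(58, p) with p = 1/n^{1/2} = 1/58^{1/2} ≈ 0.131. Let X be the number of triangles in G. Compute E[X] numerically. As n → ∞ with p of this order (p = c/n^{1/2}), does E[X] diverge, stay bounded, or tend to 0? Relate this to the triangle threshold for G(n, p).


Number of potential triangles: C(58, 3) = 30856.
Each occurs with probability p³ ≈ (0.131)³ ≈ 2.26390e-03.
By linearity: E[X] = C(58, 3)·p³ ≈ 30856 · 2.26390e-03 ≈ 69.855.
Since α = 1/2 < 1, p = c/n^{1/2} ≫ 1/n is above the triangle threshold p ~ 1/n. Asymptotically E[X] ~ (c³/6)·n^{3(1−α)} = (1³/6)·n^{1.5} → ∞; triangles are abundant w.h.p.

E[X] ≈ 69.855; in regime p = Θ(1/n^{1/2}) E[X] diverges (above the triangle threshold p ~ 1/n).


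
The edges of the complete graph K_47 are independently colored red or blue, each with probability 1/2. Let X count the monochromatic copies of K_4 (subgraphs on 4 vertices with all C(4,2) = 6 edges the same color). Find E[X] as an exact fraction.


Let X = Σ_S X_S over the C(47, 4) = 178365 subsets S of size 4, where X_S = 1 if the K_4 on S is monochromatic.
For a fixed S, the K_4 on S has C(4, 2) = 6 edges. P[all 6 edges red] = (1/2)^6, and likewise for blue, so P[monochromatic] = 2·(1/2)^6 = 2^{1 − 6} = 1/32.
Summing: E[X] = C(47, 4) · 2^{1 − 6} = 178365 · 1/32 = 178365/32.
Numerically: E[X] ≈ 5573.906.

E[X] = C(47,4)·2^(1−C(4,2)) = 178365/32 ≈ 5573.906.


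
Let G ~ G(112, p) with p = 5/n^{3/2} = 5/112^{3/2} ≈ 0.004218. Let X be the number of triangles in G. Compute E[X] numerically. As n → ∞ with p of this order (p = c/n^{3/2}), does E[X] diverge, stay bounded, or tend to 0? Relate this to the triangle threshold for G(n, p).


Number of potential triangles: C(112, 3) = 227920.
Each occurs with probability p³ ≈ (0.004218)³ ≈ 7.506352e-08.
By linearity: E[X] = C(112, 3)·p³ ≈ 227920 · 7.506352e-08 ≈ 0.0171.
Since α = 3/2 > 1, p = c/n^{3/2} = o(1/n) is below the triangle threshold p ~ 1/n. Asymptotically E[X] ~ (c³/6)·n^{3(1−α)} = (5³/6)·n^{-1.5} → 0, so by Markov's inequality G has no triangles w.h.p.

E[X] ≈ 0.0171; in regime p = Θ(1/n^{3/2}) E[X] tends to 0 (below the triangle threshold p ~ 1/n).


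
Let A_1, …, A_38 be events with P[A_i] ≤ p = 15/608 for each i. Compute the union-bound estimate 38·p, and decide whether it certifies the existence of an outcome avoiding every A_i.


Union bound: P[∪_{i=1}^{38} A_i] ≤ Σ_i P[A_i] ≤ 38·p = 38·(15/608) = 15/16.
Numerically: 15/16 ≈ 0.937500.
Is 15/16 < 1? YES.
Since P[∪ A_i] ≤ 15/16 < 1, the complement has P[∩ A_i^c] ≥ 1 − 15/16 = 1/16 > 0, so some outcome avoids every A_i.

38·p = 15/16 ≈ 0.937500; existence CERTIFIED by the union bound.


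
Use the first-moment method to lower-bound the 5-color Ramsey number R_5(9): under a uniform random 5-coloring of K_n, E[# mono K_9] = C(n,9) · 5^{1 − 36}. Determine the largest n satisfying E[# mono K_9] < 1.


We need C(n, 9) · 5^{1 − 36} < 1, i.e. C(n, 9) < 5^{36 − 1} = 2910383045673370361328125.
Check values of n near the boundary:
  n = 2167: C(2167, 9) = 2855899084841489792706810; 2855899084841489792706810 < 2910383045673370361328125? YES
  n = 2168: C(2168, 9) = 2867804175977929537095120; 2867804175977929537095120 < 2910383045673370361328125? YES
  n = 2169: C(2169, 9) = 2879753360044504243499683; 2879753360044504243499683 < 2910383045673370361328125? YES
  n = 2170: C(2170, 9) = 2891746779868845075610510; 2891746779868845075610510 < 2910383045673370361328125? YES
  n = 2171: C(2171, 9) = 2903784578674959601827205; 2903784578674959601827205 < 2910383045673370361328125? YES
  n = 2172: C(2172, 9) = 2915866900084148060642020; 2915866900084148060642020 < 2910383045673370361328125? NO
  n = 2173: C(2173, 9) = 2927993888115921319674265; 2927993888115921319674265 < 2910383045673370361328125? NO
  n = 2174: C(2174, 9) = 2940165687188920530702934; 2940165687188920530702934 < 2910383045673370361328125? NO
The largest n with C(n, 9) < 2910383045673370361328125 is n = 2171 (where E[X] = 580756915734991920365441/582076609134674072265625 ≈ 0.9977). Hence R_5(9) > 2171, i.e. R_5(9) ≥ 2172.

Largest n = 2171; hence R_5(9) > 2171.


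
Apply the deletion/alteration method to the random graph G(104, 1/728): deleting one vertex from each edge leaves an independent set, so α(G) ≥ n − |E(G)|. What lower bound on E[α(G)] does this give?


E[|E(G)|] = C(104, 2)·p = 5356 · (1/728) = 103/14.
E[α(G)] ≥ n − E[|E(G)|] = 104 − 103/14 = 1353/14.
Numerically: ≈ 96.643.
(This is only a lower bound; the true E[α(G)] may be larger.)

E[α(G)] ≥ 1353/14 ≈ 96.643.


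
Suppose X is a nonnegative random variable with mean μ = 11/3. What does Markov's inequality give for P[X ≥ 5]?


μ = E[X] = 11/3, a = 5.
Markov: P[X ≥ 5] ≤ μ/a = (11/3)/5 = 11/15.
Numerically: ≈ 0.733.
(Since a = 5 > μ = 3.667, the bound 11/15 is < 1 and informative.)

P[X ≥ 5] ≤ 11/15 ≈ 0.733.


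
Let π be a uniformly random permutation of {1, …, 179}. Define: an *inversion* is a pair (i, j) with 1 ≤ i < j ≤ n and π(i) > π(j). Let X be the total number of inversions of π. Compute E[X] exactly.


Write X = Σ X_I over the C(179, 2) = 15931 pairs i < j, with X_I the indicator of one inversion.
There are 15931 indicators.
For each fixed pair i < j, the values π(i) and π(j) are two distinct elements of {1, …, 179} in uniformly random order; by symmetry P[π(i) > π(j)] = 1/2.
By linearity: E[X] = 15931 · (1/2) = C(179, 2) · (1/2) = 15931/2 = 15931/2 ≈ 7965.500000.

E[X] = 15931/2 = 7965.500000.


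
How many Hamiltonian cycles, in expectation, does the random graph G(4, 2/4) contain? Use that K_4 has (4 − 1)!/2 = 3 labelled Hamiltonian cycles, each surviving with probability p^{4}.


K_4 has (4 − 1)!/2 = 3 labelled Hamiltonian cycles.
For each such Hamiltonian cycle H, let X_H = 1 if all 4 edges of H are present in G. Then P[X_H = 1] = p^{4} = (1/2)^{4} = 1/16.
By linearity of expectation: E[X] = Σ_H E[X_H] = 3 · p^{4} = 3 · 1/16 = 3/16.
Numerically: E[X] ≈ 0.1875.

E[X] = 3 · (1/2)^{4} = 3/16 ≈ 0.1875.


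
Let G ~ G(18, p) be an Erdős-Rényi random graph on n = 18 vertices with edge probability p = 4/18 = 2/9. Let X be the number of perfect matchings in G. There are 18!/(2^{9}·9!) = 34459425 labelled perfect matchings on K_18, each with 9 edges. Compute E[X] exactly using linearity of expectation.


K_18 has 18!/(2^{9}·9!) = 34459425 labelled perfect matchings.
For each such perfect matching H, let X_H = 1 if all 9 edges of H are present in G. Then P[X_H = 1] = p^{9} = (2/9)^{9} = 512/387420489.
By linearity: E[X] = Σ_H E[X_H] = 34459425 · p^{9} = 34459425 · 512/387420489 = 217817600/4782969.
Numerically: E[X] ≈ 45.5402.

E[X] = 34459425 · (2/9)^{9} = 217817600/4782969 ≈ 45.5402.


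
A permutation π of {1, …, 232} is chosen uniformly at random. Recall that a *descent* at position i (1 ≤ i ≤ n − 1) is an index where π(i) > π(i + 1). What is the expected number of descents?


Write X = Σ X_I over i = 1, …, 231, with X_I the indicator of one descent.
There are 231 indicators.
For each fixed i, the pair (π(i), π(i+1)) is a uniformly random ordered pair of distinct values from {1, …, 232}; by symmetry P[π(i) > π(i+1)] = 1/2.
By linearity: E[X] = 231 · (1/2) = (232 − 1) · (1/2) = 231/2 ≈ 115.500.

E[X] = 231/2 = 115.500.


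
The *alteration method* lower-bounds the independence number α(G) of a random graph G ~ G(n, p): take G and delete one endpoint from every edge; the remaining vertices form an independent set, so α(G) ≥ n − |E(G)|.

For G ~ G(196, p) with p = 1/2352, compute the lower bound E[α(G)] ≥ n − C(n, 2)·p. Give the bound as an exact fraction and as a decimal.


E[|E(G)|] = C(196, 2)·p = 19110 · (1/2352) = 65/8.
E[α(G)] ≥ n − E[|E(G)|] = 196 − 65/8 = 1503/8.
Numerically: ≈ 187.875000.
(This is only a lower bound; the true E[α(G)] may be larger.)

E[α(G)] ≥ 1503/8 ≈ 187.875000.


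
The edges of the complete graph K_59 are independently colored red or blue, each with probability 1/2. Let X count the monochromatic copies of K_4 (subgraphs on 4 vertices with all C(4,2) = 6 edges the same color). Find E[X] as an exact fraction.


Let X = Σ_S X_S over the C(59, 4) = 455126 subsets S of size 4, where X_S = 1 if the K_4 on S is monochromatic.
For a fixed S, the K_4 on S has C(4, 2) = 6 edges. P[all 6 edges red] = (1/2)^6, and likewise for blue, so P[monochromatic] = 2·(1/2)^6 = 2^{1 − 6} = 1/32.
By linearity: E[X] = C(59, 4) · 2^{1 − 6} = 455126 · 1/32 = 227563/16.
Numerically: E[X] ≈ 14222.68750.

E[X] = C(59,4)·2^(1−C(4,2)) = 227563/16 ≈ 14222.68750.


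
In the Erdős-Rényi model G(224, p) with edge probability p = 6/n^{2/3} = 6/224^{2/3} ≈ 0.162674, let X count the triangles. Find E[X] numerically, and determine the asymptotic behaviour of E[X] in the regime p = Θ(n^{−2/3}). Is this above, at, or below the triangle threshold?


Number of potential triangles: C(224, 3) = 1848224.
Each occurs with probability p³ ≈ (0.162674)³ ≈ 4.30484694e-03.
By linearity: E[X] = C(224, 3)·p³ ≈ 1848224 · 4.30484694e-03 ≈ 7956.321429.
Since α = 2/3 < 1, p = c/n^{2/3} ≫ 1/n is above the triangle threshold p ~ 1/n. Asymptotically E[X] ~ (c³/6)·n^{3(1−α)} = (6³/6)·n^{1} → ∞; triangles are abundant w.h.p.

E[X] ≈ 7956.321429; in regime p = Θ(1/n^{2/3}) E[X] diverges (above the triangle threshold p ~ 1/n).


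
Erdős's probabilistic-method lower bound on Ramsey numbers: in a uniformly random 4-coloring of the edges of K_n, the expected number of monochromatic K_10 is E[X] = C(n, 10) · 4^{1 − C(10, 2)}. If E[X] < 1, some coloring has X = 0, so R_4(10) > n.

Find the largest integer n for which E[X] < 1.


We need C(n, 10) · 4^{1 − 45} < 1, i.e. C(n, 10) < 4^{45 − 1} = 309485009821345068724781056.
Check values of n near the boundary:
  n = 2022: C(2022, 10) = 307870445231474093395937796; 307870445231474093395937796 < 309485009821345068724781056? YES
  n = 2023: C(2023, 10) = 309399856285778485315440716; 309399856285778485315440716 < 309485009821345068724781056? YES
  n = 2024: C(2024, 10) = 310936101848269937576192656; 310936101848269937576192656 < 309485009821345068724781056? NO
  n = 2025: C(2025, 10) = 312479209053472269772600560; 312479209053472269772600560 < 309485009821345068724781056? NO
  n = 2026: C(2026, 10) = 314029205130126398094885285; 314029205130126398094885285 < 309485009821345068724781056? NO
The largest n with C(n, 10) < 309485009821345068724781056 is n = 2023 (where E[X] = 77349964071444621328860179/77371252455336267181195264 ≈ 0.999725). Hence R_4(10) > 2023, i.e. R_4(10) ≥ 2024.

Largest n = 2023; hence R_4(10) > 2023.


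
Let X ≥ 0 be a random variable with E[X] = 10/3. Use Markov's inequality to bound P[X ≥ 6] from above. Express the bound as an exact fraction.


μ = E[X] = 10/3, a = 6.
Markov: P[X ≥ 6] ≤ μ/a = (10/3)/6 = 5/9.
Numerically: ≈ 0.555556.
(Since a = 6 > μ = 3.333333, the bound 5/9 is < 1 and informative.)

P[X ≥ 6] ≤ 5/9 ≈ 0.555556.


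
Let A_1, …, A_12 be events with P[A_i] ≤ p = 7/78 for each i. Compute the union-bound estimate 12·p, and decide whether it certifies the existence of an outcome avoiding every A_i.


Union bound: P[∪_{i=1}^{12} A_i] ≤ Σ_i P[A_i] ≤ 12·p = 12·(7/78) = 14/13.
Numerically: 14/13 ≈ 1.0769.
Is 14/13 < 1? NO.
Since the bound 14/13 is ≥ 1, the union bound is uninformative here; it does NOT by itself certify existence.

12·p = 14/13 ≈ 1.0769; existence NOT certified by the union bound.


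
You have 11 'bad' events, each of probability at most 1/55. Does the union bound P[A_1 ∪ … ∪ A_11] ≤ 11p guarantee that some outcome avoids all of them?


Union bound: P[∪_{i=1}^{11} A_i] ≤ Σ_i P[A_i] ≤ 11·p = 11·(1/55) = 1/5.
Numerically: 1/5 ≈ 0.20000.
Is 1/5 < 1? YES.
Since P[∪ A_i] ≤ 1/5 < 1, the complement has P[∩ A_i^c] ≥ 1 − 1/5 = 4/5 > 0, so some outcome avoids every A_i.

11·p = 1/5 ≈ 0.20000; existence CERTIFIED by the union bound.


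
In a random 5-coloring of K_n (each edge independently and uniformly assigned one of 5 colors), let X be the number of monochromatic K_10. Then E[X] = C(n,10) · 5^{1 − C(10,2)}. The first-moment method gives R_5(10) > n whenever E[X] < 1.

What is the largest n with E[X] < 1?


We need C(n, 10) · 5^{1 − 45} < 1, i.e. C(n, 10) < 5^{45 − 1} = 5684341886080801486968994140625.
Check values of n near the boundary:
  n = 5391: C(5391, 10) = 5666344714787188828795213697883; 5666344714787188828795213697883 < 5684341886080801486968994140625? YES
  n = 5392: C(5392, 10) = 5676873040158402483252283957448; 5676873040158402483252283957448 < 5684341886080801486968994140625? YES
  n = 5393: C(5393, 10) = 5687418968154238267170642278008; 5687418968154238267170642278008 < 5684341886080801486968994140625? NO
  n = 5394: C(5394, 10) = 5697982524930156243149785372878; 5697982524930156243149785372878 < 5684341886080801486968994140625? NO
  n = 5395: C(5395, 10) = 5708563736675616143322765475706; 5708563736675616143322765475706 < 5684341886080801486968994140625? NO
The largest n with C(n, 10) < 5684341886080801486968994140625 is n = 5392 (where E[X] = 5676873040158402483252283957448/5684341886080801486968994140625 ≈ 0.998686). Hence R_5(10) > 5392, i.e. R_5(10) ≥ 5393.

Largest n = 5392; hence R_5(10) > 5392.


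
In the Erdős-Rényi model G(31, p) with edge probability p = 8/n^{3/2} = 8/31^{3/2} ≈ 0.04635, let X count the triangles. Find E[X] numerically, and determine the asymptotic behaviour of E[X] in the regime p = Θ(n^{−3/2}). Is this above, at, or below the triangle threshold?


Number of potential triangles: C(31, 3) = 4495.
Each occurs with probability p³ ≈ (0.04635)³ ≈ 9.9573171e-05.
By linearity: E[X] = C(31, 3)·p³ ≈ 4495 · 9.9573171e-05 ≈ 0.44758.
Since α = 3/2 > 1, p = c/n^{3/2} = o(1/n) is below the triangle threshold p ~ 1/n. Asymptotically E[X] ~ (c³/6)·n^{3(1−α)} = (8³/6)·n^{-1.5} → 0, so by Markov's inequality G has no triangles w.h.p.

E[X] ≈ 0.44758; in regime p = Θ(1/n^{3/2}) E[X] tends to 0 (below the triangle threshold p ~ 1/n).


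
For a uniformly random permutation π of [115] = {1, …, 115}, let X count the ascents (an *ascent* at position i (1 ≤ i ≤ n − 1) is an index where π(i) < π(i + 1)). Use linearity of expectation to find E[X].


Write X = Σ X_I over i = 1, …, 114, with X_I the indicator of one ascent.
There are 114 indicators.
For each fixed i, the pair (π(i), π(i+1)) is a uniformly random ordered pair of distinct values from {1, …, 115}; by symmetry P[π(i) < π(i+1)] = 1/2.
By linearity: E[X] = 114 · (1/2) = (115 − 1) · (1/2) = 57 ≈ 57.000000.

E[X] = 57 = 57.000000.


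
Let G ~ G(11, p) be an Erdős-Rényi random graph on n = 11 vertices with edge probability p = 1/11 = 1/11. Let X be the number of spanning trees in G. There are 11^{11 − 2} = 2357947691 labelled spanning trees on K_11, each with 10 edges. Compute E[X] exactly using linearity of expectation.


K_11 has 11^{11 − 2} = 2357947691 labelled spanning trees.
For each such spanning tree H, let X_H = 1 if all 10 edges of H are present in G. Then P[X_H = 1] = p^{10} = (1/11)^{10} = 1/25937424601.
By linearity: E[X] = Σ_H E[X_H] = 2357947691 · p^{10} = 2357947691 · 1/25937424601 = 1/11.
Numerically: E[X] ≈ 0.0909.

E[X] = 2357947691 · (1/11)^{10} = 1/11 ≈ 0.0909.


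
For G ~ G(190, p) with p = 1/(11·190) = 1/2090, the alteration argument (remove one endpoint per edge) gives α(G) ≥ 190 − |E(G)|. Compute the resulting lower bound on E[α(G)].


E[|E(G)|] = C(190, 2)·p = 17955 · (1/2090) = 189/22.
E[α(G)] ≥ n − E[|E(G)|] = 190 − 189/22 = 3991/22.
Numerically: ≈ 181.40909.
(This is only a lower bound; the true E[α(G)] may be larger.)

E[α(G)] ≥ 3991/22 ≈ 181.40909.


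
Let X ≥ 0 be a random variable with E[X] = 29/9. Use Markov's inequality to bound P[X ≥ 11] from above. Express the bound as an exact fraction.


μ = E[X] = 29/9, a = 11.
Markov: P[X ≥ 11] ≤ μ/a = (29/9)/11 = 29/99.
Numerically: ≈ 0.292929.
(Since a = 11 > μ = 3.222222, the bound 29/99 is < 1 and informative.)

P[X ≥ 11] ≤ 29/99 ≈ 0.292929.


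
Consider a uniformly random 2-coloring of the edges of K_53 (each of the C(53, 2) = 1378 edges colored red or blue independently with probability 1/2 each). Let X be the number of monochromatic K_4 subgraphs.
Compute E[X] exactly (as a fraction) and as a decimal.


Let X = Σ_S X_S over the C(53, 4) = 292825 subsets S of size 4, where X_S = 1 if the K_4 on S is monochromatic.
For a fixed S, the K_4 on S has C(4, 2) = 6 edges. P[all 6 edges red] = (1/2)^6, and likewise for blue, so P[monochromatic] = 2·(1/2)^6 = 2^{1 − 6} = 1/32.
By linearity of expectation: E[X] = C(53, 4) · 2^{1 − 6} = 292825 · 1/32 = 292825/32.
Numerically: E[X] ≈ 9150.781250.

E[X] = C(53,4)·2^(1−C(4,2)) = 292825/32 ≈ 9150.781250.


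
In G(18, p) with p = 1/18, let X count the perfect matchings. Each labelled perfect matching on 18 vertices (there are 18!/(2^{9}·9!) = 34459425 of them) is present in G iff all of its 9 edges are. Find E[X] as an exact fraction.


K_18 has 18!/(2^{9}·9!) = 34459425 labelled perfect matchings.
For each such perfect matching H, let X_H = 1 if all 9 edges of H are present in G. Then P[X_H = 1] = p^{9} = (1/18)^{9} = 1/198359290368.
By linearity of expectation: E[X] = Σ_H E[X_H] = 34459425 · p^{9} = 34459425 · 1/198359290368 = 425425/2448880128.
Numerically: E[X] ≈ 0.000173722.

E[X] = 34459425 · (1/18)^{9} = 425425/2448880128 ≈ 0.000173722.


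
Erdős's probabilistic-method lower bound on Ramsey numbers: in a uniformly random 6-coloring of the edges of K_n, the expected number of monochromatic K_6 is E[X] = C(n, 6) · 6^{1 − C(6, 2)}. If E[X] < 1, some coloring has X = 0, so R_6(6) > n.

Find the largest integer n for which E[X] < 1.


We need C(n, 6) · 6^{1 − 15} < 1, i.e. C(n, 6) < 6^{15 − 1} = 78364164096.
Check values of n near the boundary:
  n = 197: C(197, 6) = 75176946208; 75176946208 < 78364164096? YES
  n = 198: C(198, 6) = 77526225777; 77526225777 < 78364164096? YES
  n = 199: C(199, 6) = 79936367511; 79936367511 < 78364164096? NO
The largest n with C(n, 6) < 78364164096 is n = 198 (where E[X] = 25842075259/26121388032 ≈ 0.989307). Hence R_6(6) > 198, i.e. R_6(6) ≥ 199.

Largest n = 198; hence R_6(6) > 198.


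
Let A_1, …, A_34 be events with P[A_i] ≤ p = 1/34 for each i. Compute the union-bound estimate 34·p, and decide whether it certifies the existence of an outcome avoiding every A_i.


Union bound: P[∪_{i=1}^{34} A_i] ≤ Σ_i P[A_i] ≤ 34·p = 34·(1/34) = 1.
Numerically: 1 ≈ 1.0000000.
Is 1 < 1? NO.
Since the bound 1 is ≥ 1, the union bound is uninformative here; it does NOT by itself certify existence.

34·p = 1 ≈ 1.0000000; existence NOT certified by the union bound.


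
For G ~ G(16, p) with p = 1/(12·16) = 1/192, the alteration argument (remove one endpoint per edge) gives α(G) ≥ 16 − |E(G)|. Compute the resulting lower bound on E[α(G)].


E[|E(G)|] = C(16, 2)·p = 120 · (1/192) = 5/8.
E[α(G)] ≥ n − E[|E(G)|] = 16 − 5/8 = 123/8.
Numerically: ≈ 15.375.
(This is only a lower bound; the true E[α(G)] may be larger.)

E[α(G)] ≥ 123/8 ≈ 15.375.


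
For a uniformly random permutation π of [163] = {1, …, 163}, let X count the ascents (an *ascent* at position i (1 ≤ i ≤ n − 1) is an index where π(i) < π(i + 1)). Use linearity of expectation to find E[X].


Write X = Σ X_I over i = 1, …, 162, with X_I the indicator of one ascent.
There are 162 indicators.
For each fixed i, the pair (π(i), π(i+1)) is a uniformly random ordered pair of distinct values from {1, …, 163}; by symmetry P[π(i) < π(i+1)] = 1/2.
By linearity: E[X] = 162 · (1/2) = (163 − 1) · (1/2) = 81 ≈ 81.000.

E[X] = 81 = 81.000.


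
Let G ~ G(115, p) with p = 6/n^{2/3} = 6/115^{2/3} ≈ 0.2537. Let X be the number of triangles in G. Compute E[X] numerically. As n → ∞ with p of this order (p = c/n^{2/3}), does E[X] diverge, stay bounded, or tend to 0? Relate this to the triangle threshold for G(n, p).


Number of potential triangles: C(115, 3) = 246905.
Each occurs with probability p³ ≈ (0.2537)³ ≈ 1.633270e-02.
By linearity: E[X] = C(115, 3)·p³ ≈ 246905 · 1.633270e-02 ≈ 4032.6261.
Since α = 2/3 < 1, p = c/n^{2/3} ≫ 1/n is above the triangle threshold p ~ 1/n. Asymptotically E[X] ~ (c³/6)·n^{3(1−α)} = (6³/6)·n^{1} → ∞; triangles are abundant w.h.p.

E[X] ≈ 4032.6261; in regime p = Θ(1/n^{2/3}) E[X] diverges (above the triangle threshold p ~ 1/n).


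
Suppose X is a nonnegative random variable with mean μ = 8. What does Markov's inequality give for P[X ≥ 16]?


μ = E[X] = 8, a = 16.
Markov: P[X ≥ 16] ≤ μ/a = (8)/16 = 1/2.
Numerically: ≈ 0.50000.
(Since a = 16 > μ = 8.00000, the bound 1/2 is < 1 and informative.)

P[X ≥ 16] ≤ 1/2 ≈ 0.50000.


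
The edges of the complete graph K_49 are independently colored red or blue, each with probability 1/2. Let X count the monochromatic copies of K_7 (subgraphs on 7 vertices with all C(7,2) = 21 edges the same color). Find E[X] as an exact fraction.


Let X = Σ_S X_S over the C(49, 7) = 85900584 subsets S of size 7, where X_S = 1 if the K_7 on S is monochromatic.
For a fixed S, the K_7 on S has C(7, 2) = 21 edges. P[all 21 edges red] = (1/2)^21, and likewise for blue, so P[monochromatic] = 2·(1/2)^21 = 2^{1 − 21} = 1/1048576.
Summing: E[X] = C(49, 7) · 2^{1 − 21} = 85900584 · 1/1048576 = 10737573/131072.
Numerically: E[X] ≈ 81.921181.

E[X] = C(49,7)·2^(1−C(7,2)) = 10737573/131072 ≈ 81.921181.


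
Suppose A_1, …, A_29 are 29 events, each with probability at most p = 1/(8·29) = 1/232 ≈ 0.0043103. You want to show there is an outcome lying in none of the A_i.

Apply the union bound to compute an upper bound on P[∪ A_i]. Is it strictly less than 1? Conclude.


Union bound: P[∪_{i=1}^{29} A_i] ≤ Σ_i P[A_i] ≤ 29·p = 29·(1/232) = 1/8.
Numerically: 1/8 ≈ 0.1250000.
Is 1/8 < 1? YES.
Since P[∪ A_i] ≤ 1/8 < 1, the complement has P[∩ A_i^c] ≥ 1 − 1/8 = 7/8 > 0, so some outcome avoids every A_i.

29·p = 1/8 ≈ 0.1250000; existence CERTIFIED by the union bound.


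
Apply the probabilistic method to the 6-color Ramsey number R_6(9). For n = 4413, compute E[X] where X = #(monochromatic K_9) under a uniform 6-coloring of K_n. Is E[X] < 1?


E[X] = C(4413, 9) · 6^{1 − 36} = 1734990840325017881257917265 · 6^{−35} = 1734990840325017881257917265/1719070799748422591028658176.
As a reduced fraction: E[X] = 1734990840325017881257917265/1719070799748422591028658176 ≈ 1.0093.
Is E[X] < 1? NO.
Since E[X] ≥ 1, the first-moment bound is inconclusive at n = 4413; it does NOT by itself certify R_6(9) > 4413.

E[X] = 1734990840325017881257917265/1719070799748422591028658176 ≈ 1.0093; E[X] ≥ 1; first-moment method inconclusive here.


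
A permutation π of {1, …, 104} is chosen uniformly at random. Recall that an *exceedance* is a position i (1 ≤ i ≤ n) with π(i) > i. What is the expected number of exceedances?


Write X = Σ_{i=1}^{104} X_i, where X_i = 1_{π(i) > i}.
For each fixed i, π(i) is uniform over {1, …, 104} (marginal of a uniform permutation), so P[π(i) > i] = (n − i)/n. Summing: Σ_{i=1}^{104} (n − i)/n = (0 + 1 + … + 103)/104 = 104(104 − 1)/(2·104) = (104 − 1)/2.
Hence E[X] = Σ_{i=1}^{104} (104 − i)/104 = 103/2 ≈ 51.500000.

E[X] = 103/2 = 51.500000.


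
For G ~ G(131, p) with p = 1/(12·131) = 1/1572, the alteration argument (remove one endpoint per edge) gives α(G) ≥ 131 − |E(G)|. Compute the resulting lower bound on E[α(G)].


E[|E(G)|] = C(131, 2)·p = 8515 · (1/1572) = 65/12.
E[α(G)] ≥ n − E[|E(G)|] = 131 − 65/12 = 1507/12.
Numerically: ≈ 125.58333.
(This is only a lower bound; the true E[α(G)] may be larger.)

E[α(G)] ≥ 1507/12 ≈ 125.58333.


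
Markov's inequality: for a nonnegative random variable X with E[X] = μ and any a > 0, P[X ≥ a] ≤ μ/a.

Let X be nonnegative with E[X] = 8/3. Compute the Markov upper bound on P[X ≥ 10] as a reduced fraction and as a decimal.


μ = E[X] = 8/3, a = 10.
Markov: P[X ≥ 10] ≤ μ/a = (8/3)/10 = 4/15.
Numerically: ≈ 0.2667.
(Since a = 10 > μ = 2.6667, the bound 4/15 is < 1 and informative.)

P[X ≥ 10] ≤ 4/15 ≈ 0.2667.
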